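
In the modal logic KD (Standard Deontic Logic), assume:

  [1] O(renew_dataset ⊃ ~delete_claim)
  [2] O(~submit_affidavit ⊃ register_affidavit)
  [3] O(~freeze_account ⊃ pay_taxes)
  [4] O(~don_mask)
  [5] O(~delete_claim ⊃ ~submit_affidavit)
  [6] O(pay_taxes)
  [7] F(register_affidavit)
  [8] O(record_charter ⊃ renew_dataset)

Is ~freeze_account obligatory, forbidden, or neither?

Neither

Premise 3 is O(~freeze_account ⊃ pay_taxes); even if O(pay_taxes) held, inferring O(~freeze_account) would be affirming the consequent — invalid.
No premise or chain of K-axiom applications forces O(~freeze_account), and none forces O(freeze_account). So ~freeze_account is neither obligatory nor forbidden under these norms.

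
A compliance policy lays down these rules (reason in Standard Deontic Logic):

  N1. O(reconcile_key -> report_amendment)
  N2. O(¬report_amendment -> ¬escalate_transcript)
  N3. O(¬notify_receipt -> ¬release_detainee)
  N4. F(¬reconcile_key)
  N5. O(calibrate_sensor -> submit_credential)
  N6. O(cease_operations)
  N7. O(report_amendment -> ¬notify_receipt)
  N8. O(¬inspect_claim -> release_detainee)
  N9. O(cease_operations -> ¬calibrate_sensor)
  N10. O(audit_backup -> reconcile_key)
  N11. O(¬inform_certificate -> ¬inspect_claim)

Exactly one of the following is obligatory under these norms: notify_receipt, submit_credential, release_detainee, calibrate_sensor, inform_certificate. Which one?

inform_certificate

Premise 4 is F(¬reconcile_key), i.e. O(reconcile_key).
Applying K to premise 1 (O(reconcile_key -> report_amendment)) and O(reconcile_key) yields O(report_amendment).
Applying K to premise 7 (O(report_amendment -> ¬notify_receipt)) and O(report_amendment) yields O(¬notify_receipt).
Premise 3 is O(¬notify_receipt -> ¬release_detainee); since O(¬notify_receipt), deontic closure gives O(¬release_detainee).
The contrapositive of premise 8 (O(¬inspect_claim -> release_detainee)) is O(¬release_detainee -> inspect_claim), and O(¬release_detainee) is already established, so O(inspect_claim).
Premise 11 is O(¬inform_certificate -> ¬inspect_claim); contrapositively O(inspect_claim -> inform_certificate). Since O(inspect_claim) holds, K gives O(inform_certificate).
So O(inform_certificate) holds — inform_certificate is obligatory. None of the other listed options is made obligatory by any chain of premises.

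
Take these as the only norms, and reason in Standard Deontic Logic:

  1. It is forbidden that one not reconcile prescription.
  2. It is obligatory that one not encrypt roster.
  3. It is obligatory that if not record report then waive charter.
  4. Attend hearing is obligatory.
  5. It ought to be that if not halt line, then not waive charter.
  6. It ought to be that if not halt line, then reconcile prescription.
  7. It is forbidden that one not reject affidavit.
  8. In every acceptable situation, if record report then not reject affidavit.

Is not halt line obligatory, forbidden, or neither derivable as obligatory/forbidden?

Forbidden

Premise 7, F(¬reject_affidavit), is equivalent to O(reject_affidavit).
The contrapositive of premise 8 (O(record_report → ¬reject_affidavit)) is O(reject_affidavit → ¬record_report), and O(reject_affidavit) is already established, so O(¬record_report).
Premise 3 is O(¬record_report → waive_charter); since O(¬record_report), deontic closure gives O(waive_charter).
The contrapositive of premise 5 (O(¬halt_line → ¬waive_charter)) is O(waive_charter → halt_line), and O(waive_charter) is already established, so O(halt_line).
Premises 1, 2, 4, 6 do not contribute to this derivation.
Thus O(halt_line), which is F(¬halt_line): ¬halt_line is forbidden.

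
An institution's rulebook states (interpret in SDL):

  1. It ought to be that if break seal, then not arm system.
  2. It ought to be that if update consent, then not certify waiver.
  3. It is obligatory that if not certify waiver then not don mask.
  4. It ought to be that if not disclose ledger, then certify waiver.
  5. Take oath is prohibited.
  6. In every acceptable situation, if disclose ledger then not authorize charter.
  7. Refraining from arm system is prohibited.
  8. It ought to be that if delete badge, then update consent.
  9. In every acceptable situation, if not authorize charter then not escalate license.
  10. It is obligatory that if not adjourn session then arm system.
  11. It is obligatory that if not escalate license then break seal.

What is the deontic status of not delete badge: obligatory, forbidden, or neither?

Obligatory

F(¬arm_system) at premise 7 means O(arm_system).
The contrapositive of premise 1 (O(break_seal → ¬arm_system)) is O(arm_system → ¬break_seal), and O(arm_system) is already established, so O(¬break_seal).
Premise 11 is O(¬escalate_license → break_seal); contrapositively O(¬break_seal → escalate_license). Since O(¬break_seal) holds, K gives O(escalate_license).
Premise 9 is O(¬authorize_charter → ¬escalate_license); contrapositively O(escalate_license → authorize_charter). Since O(escalate_license) holds, K gives O(authorize_charter).
Premise 6, O(disclose_ledger → ¬authorize_charter), contraposes to O(authorize_charter → ¬disclose_ledger); with O(authorize_charter) we get O(¬disclose_ledger).
Applying K to premise 4 (O(¬disclose_ledger → certify_waiver)) and O(¬disclose_ledger) yields O(certify_waiver).
Premise 2, O(update_consent → ¬certify_waiver), contraposes to O(certify_waiver → ¬update_consent); with O(certify_waiver) we get O(¬update_consent).
The contrapositive of premise 8 (O(delete_badge → update_consent)) is O(¬update_consent → ¬delete_badge), and O(¬update_consent) is already established, so O(¬delete_badge).
Premises 3, 5, 10 do not contribute to this derivation.
Hence ¬delete_badge is obligatory.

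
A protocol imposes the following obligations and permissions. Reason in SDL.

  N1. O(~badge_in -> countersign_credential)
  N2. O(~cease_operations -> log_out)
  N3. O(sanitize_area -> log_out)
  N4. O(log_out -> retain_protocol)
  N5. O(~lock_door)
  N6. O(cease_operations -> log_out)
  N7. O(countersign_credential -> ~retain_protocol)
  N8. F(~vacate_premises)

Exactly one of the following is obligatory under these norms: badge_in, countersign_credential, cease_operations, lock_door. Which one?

badge_in

By case analysis on cease_operations: premise 6 gives O(cease_operations -> log_out) and premise 2 gives O(~cease_operations -> log_out), so O(log_out) either way.
With premise 4, O(log_out -> retain_protocol), the K-axiom yields O(retain_protocol).
Premise 7 is O(countersign_credential -> ~retain_protocol); contrapositively O(retain_protocol -> ~countersign_credential). Since O(retain_protocol) holds, K gives O(~countersign_credential).
Premise 1, O(~badge_in -> countersign_credential), contraposes to O(~countersign_credential -> badge_in); with O(~countersign_credential) we get O(badge_in).
So O(badge_in) holds — badge_in is obligatory. None of the other listed options is made obligatory by any chain of premises.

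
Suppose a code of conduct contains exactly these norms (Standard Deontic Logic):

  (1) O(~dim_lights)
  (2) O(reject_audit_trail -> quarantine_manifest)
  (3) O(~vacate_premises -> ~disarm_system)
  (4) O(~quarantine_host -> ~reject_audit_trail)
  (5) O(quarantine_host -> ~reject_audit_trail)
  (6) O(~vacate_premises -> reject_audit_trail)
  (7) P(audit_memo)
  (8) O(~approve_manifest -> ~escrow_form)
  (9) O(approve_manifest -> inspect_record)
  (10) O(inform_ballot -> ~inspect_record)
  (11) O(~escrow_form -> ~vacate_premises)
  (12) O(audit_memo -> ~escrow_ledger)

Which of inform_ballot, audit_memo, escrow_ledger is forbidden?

inform_ballot

By case analysis on quarantine_host: premise 5 gives O(quarantine_host -> ~reject_audit_trail) and premise 4 gives O(~quarantine_host -> ~reject_audit_trail), so O(~reject_audit_trail) either way.
The contrapositive of premise 6 (O(~vacate_premises -> reject_audit_trail)) is O(~reject_audit_trail -> vacate_premises), and O(~reject_audit_trail) is already established, so O(vacate_premises).
Premise 11, O(~escrow_form -> ~vacate_premises), contraposes to O(vacate_premises -> escrow_form); with O(vacate_premises) we get O(escrow_form).
Premise 8, O(~approve_manifest -> ~escrow_form), contraposes to O(escrow_form -> approve_manifest); with O(escrow_form) we get O(approve_manifest).
With premise 9, O(approve_manifest -> inspect_record), the K-axiom yields O(inspect_record).
Premise 10 is O(inform_ballot -> ~inspect_record); contrapositively O(inspect_record -> ~inform_ballot). Since O(inspect_record) holds, K gives O(~inform_ballot).
So O(~inform_ballot) holds, i.e. inform_ballot is forbidden. None of the other listed options is forbidden under the premises.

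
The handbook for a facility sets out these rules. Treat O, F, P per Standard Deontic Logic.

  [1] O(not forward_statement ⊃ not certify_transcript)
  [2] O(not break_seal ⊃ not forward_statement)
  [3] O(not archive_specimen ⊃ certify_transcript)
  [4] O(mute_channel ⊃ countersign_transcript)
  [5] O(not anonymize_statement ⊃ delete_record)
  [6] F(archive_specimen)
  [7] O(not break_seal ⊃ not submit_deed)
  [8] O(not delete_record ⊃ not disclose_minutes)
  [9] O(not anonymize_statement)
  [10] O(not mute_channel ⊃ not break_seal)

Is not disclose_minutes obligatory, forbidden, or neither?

Neither

Premise 8 is O(not delete_record ⊃ not disclose_minutes), but O(not delete_record) is not derivable from the premises, so it does not yield O(not disclose_minutes).
No premise or chain of K-axiom applications forces O(not disclose_minutes), and none forces O(disclose_minutes). So not disclose_minutes is neither obligatory nor forbidden under these norms.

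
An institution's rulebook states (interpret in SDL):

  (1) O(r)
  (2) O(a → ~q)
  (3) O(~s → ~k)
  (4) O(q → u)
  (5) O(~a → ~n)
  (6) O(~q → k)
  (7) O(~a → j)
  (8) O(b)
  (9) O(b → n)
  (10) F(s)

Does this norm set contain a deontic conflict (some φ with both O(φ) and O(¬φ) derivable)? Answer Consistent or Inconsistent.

Inconsistent

From premise 8 we have O(b).
From O(b) and premise 9, O(b → n), we obtain O(n).
The contrapositive of premise 5 (O(~a → ~n)) is O(n → a), and O(n) is already established, so O(a).
With premise 2, O(a → ~q), the K-axiom yields O(~q).
From O(~q) and premise 6, O(~q → k), we obtain O(k).
The contrapositive of premise 3 (O(~s → ~k)) is O(k → s), and O(k) is already established, so O(s).
But premise 10, F(s), means O(~s).
We now have both O(s) and O(~s) — s is simultaneously obligatory and forbidden, violating the D-axiom.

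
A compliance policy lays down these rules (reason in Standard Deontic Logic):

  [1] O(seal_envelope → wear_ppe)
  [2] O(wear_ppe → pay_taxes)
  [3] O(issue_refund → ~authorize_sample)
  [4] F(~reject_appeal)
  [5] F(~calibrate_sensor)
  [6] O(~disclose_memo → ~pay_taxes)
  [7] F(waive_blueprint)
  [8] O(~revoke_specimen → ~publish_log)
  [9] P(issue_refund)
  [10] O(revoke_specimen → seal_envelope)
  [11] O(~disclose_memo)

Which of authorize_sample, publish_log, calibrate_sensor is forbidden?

From premise 11 we have O(~disclose_memo).
From O(~disclose_memo) and premise 6, O(~disclose_memo → ~pay_taxes), we obtain O(~pay_taxes).
The contrapositive of premise 2 (O(wear_ppe → pay_taxes)) is O(~pay_taxes → ~wear_ppe), and O(~pay_taxes) is already established, so O(~wear_ppe).
Premise 1 is O(seal_envelope → wear_ppe); contrapositively O(~wear_ppe → ~seal_envelope). Since O(~wear_ppe) holds, K gives O(~seal_envelope).
The contrapositive of premise 10 (O(revoke_specimen → seal_envelope)) is O(~seal_envelope → ~revoke_specimen), and O(~seal_envelope) is already established, so O(~revoke_specimen).
Applying K to premise 8 (O(~revoke_specimen → ~publish_log)) and O(~revoke_specimen) yields O(~publish_log).
So O(~publish_log) holds, i.e. publish_log is forbidden. None of the other listed options is forbidden under the premises.

publish_log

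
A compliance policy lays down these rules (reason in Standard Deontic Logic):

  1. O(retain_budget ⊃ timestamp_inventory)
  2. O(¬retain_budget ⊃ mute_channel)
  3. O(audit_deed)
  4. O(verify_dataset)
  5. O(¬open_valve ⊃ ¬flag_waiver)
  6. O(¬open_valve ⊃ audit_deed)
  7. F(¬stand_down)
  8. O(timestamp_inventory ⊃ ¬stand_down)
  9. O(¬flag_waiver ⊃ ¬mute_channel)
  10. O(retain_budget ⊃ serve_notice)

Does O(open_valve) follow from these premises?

Premise 7, F(¬stand_down), is equivalent to O(stand_down).
Premise 8, O(timestamp_inventory ⊃ ¬stand_down), contraposes to O(stand_down ⊃ ¬timestamp_inventory); with O(stand_down) we get O(¬timestamp_inventory).
The contrapositive of premise 1 (O(retain_budget ⊃ timestamp_inventory)) is O(¬timestamp_inventory ⊃ ¬retain_budget), and O(¬timestamp_inventory) is already established, so O(¬retain_budget).
Premise 2 is O(¬retain_budget ⊃ mute_channel); since O(¬retain_budget), deontic closure gives O(mute_channel).
The contrapositive of premise 9 (O(¬flag_waiver ⊃ ¬mute_channel)) is O(mute_channel ⊃ flag_waiver), and O(mute_channel) is already established, so O(flag_waiver).
The contrapositive of premise 5 (O(¬open_valve ⊃ ¬flag_waiver)) is O(flag_waiver ⊃ open_valve), and O(flag_waiver) is already established, so O(open_valve).
Premises 3, 4, 6, 10 do not contribute to this derivation.
So O(open_valve) follows.

Yes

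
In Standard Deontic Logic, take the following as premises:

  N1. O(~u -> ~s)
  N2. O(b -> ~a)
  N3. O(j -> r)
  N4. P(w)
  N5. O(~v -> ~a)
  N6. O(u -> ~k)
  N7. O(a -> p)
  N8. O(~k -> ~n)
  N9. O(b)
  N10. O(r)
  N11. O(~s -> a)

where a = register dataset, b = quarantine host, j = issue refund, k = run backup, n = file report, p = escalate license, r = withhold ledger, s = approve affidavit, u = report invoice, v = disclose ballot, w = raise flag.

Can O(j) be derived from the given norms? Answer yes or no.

No

Premise 3 is O(j -> r); even if O(r) held, inferring O(j) would be affirming the consequent — invalid.
No other premise forces O(j). An ideal world satisfying every premise can still have j false, so O(j) is not derivable.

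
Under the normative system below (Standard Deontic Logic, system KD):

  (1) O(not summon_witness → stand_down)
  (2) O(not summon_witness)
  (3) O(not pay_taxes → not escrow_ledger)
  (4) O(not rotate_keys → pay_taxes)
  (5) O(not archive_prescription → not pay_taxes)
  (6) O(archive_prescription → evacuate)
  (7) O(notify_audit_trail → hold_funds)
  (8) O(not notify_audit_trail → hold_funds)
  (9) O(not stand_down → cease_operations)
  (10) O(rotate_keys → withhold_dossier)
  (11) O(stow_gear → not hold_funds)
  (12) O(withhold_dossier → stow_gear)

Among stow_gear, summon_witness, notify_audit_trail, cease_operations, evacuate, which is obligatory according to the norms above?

evacuate

Premises 8 and 7 are O(not notify_audit_trail → hold_funds) and O(notify_audit_trail → hold_funds); every ideal world satisfies not notify_audit_trail or notify_audit_trail, so in either case hold_funds holds — hence O(hold_funds).
Premise 11, O(stow_gear → not hold_funds), contraposes to O(hold_funds → not stow_gear); with O(hold_funds) we get O(not stow_gear).
Premise 12 is O(withhold_dossier → stow_gear); contrapositively O(not stow_gear → not withhold_dossier). Since O(not stow_gear) holds, K gives O(not withhold_dossier).
The contrapositive of premise 10 (O(rotate_keys → withhold_dossier)) is O(not withhold_dossier → not rotate_keys), and O(not withhold_dossier) is already established, so O(not rotate_keys).
With premise 4, O(not rotate_keys → pay_taxes), the K-axiom yields O(pay_taxes).
The contrapositive of premise 5 (O(not archive_prescription → not pay_taxes)) is O(pay_taxes → archive_prescription), and O(pay_taxes) is already established, so O(archive_prescription).
Applying K to premise 6 (O(archive_prescription → evacuate)) and O(archive_prescription) yields O(evacuate).
So O(evacuate) holds — evacuate is obligatory. None of the other listed options is made obligatory by any chain of premises.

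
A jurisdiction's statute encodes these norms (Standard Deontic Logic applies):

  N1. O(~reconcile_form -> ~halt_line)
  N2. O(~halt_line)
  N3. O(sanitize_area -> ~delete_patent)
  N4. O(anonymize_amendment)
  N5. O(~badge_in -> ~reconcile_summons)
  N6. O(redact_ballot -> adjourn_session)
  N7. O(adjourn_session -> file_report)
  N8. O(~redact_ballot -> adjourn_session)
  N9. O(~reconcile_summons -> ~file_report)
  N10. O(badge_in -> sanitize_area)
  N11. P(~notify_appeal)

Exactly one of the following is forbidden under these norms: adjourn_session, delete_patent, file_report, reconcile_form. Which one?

delete_patent

By case analysis on redact_ballot: premise 6 gives O(redact_ballot -> adjourn_session) and premise 8 gives O(~redact_ballot -> adjourn_session), so O(adjourn_session) either way.
With premise 7, O(adjourn_session -> file_report), the K-axiom yields O(file_report).
Premise 9 is O(~reconcile_summons -> ~file_report); contrapositively O(file_report -> reconcile_summons). Since O(file_report) holds, K gives O(reconcile_summons).
The contrapositive of premise 5 (O(~badge_in -> ~reconcile_summons)) is O(reconcile_summons -> badge_in), and O(reconcile_summons) is already established, so O(badge_in).
Premise 10 is O(badge_in -> sanitize_area); since O(badge_in), deontic closure gives O(sanitize_area).
Applying K to premise 3 (O(sanitize_area -> ~delete_patent)) and O(sanitize_area) yields O(~delete_patent).
So O(~delete_patent) holds, i.e. delete_patent is forbidden. None of the other listed options is forbidden under the premises.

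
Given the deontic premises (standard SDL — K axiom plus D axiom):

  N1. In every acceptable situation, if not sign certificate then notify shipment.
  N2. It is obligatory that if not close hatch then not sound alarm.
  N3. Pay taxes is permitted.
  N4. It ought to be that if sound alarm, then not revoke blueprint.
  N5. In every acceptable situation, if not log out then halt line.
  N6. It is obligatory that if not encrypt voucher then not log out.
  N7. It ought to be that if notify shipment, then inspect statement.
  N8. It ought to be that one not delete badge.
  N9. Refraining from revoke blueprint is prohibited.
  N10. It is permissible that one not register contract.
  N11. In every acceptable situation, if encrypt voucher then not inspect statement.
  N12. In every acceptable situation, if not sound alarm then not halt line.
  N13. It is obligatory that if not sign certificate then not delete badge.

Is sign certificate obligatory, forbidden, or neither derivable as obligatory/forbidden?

Premise 9 is F(¬revoke_blueprint), i.e. O(revoke_blueprint).
The contrapositive of premise 4 (O(sound_alarm → ¬revoke_blueprint)) is O(revoke_blueprint → ¬sound_alarm), and O(revoke_blueprint) is already established, so O(¬sound_alarm).
From O(¬sound_alarm) and premise 12, O(¬sound_alarm → ¬halt_line), we obtain O(¬halt_line).
Premise 5 is O(¬log_out → halt_line); contrapositively O(¬halt_line → log_out). Since O(¬halt_line) holds, K gives O(log_out).
Premise 6 is O(¬encrypt_voucher → ¬log_out); contrapositively O(log_out → encrypt_voucher). Since O(log_out) holds, K gives O(encrypt_voucher).
From O(encrypt_voucher) and premise 11, O(encrypt_voucher → ¬inspect_statement), we obtain O(¬inspect_statement).
Premise 7 is O(notify_shipment → inspect_statement); contrapositively O(¬inspect_statement → ¬notify_shipment). Since O(¬inspect_statement) holds, K gives O(¬notify_shipment).
The contrapositive of premise 1 (O(¬sign_certificate → notify_shipment)) is O(¬notify_shipment → sign_certificate), and O(¬notify_shipment) is already established, so O(sign_certificate).
Premises 2, 3, 8, 10, 13 do not contribute to this derivation.
Hence sign_certificate is obligatory.

Obligatory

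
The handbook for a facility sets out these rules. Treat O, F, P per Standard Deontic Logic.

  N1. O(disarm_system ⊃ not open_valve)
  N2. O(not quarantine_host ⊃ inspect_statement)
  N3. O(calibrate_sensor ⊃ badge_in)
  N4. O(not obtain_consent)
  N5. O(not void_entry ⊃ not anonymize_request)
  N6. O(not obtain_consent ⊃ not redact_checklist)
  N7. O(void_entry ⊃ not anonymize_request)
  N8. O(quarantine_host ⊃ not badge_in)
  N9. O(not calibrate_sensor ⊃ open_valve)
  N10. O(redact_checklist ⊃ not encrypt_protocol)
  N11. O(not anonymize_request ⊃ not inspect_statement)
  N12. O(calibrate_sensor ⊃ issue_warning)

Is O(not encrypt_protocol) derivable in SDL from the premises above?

No

Premise 10 is O(redact_checklist ⊃ not encrypt_protocol), but O(redact_checklist) is not derivable from the premises, so it does not yield O(not encrypt_protocol).
No other premise forces O(not encrypt_protocol). An ideal world satisfying every premise can still have not encrypt_protocol false, so O(not encrypt_protocol) is not derivable.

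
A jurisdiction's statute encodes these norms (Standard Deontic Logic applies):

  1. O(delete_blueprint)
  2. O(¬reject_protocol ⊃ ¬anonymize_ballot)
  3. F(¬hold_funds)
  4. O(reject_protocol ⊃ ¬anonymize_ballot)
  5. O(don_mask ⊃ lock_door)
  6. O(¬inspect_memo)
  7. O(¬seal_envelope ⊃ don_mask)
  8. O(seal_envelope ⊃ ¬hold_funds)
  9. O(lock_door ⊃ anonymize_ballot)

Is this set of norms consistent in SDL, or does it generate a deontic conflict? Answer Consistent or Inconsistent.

Inconsistent

Premises 2 and 4 are O(¬reject_protocol ⊃ ¬anonymize_ballot) and O(reject_protocol ⊃ ¬anonymize_ballot); every ideal world satisfies ¬reject_protocol or reject_protocol, so in either case ¬anonymize_ballot holds — hence O(¬anonymize_ballot).
Premise 9 is O(lock_door ⊃ anonymize_ballot); contrapositively O(¬anonymize_ballot ⊃ ¬lock_door). Since O(¬anonymize_ballot) holds, K gives O(¬lock_door).
Premise 5 is O(don_mask ⊃ lock_door); contrapositively O(¬lock_door ⊃ ¬don_mask). Since O(¬lock_door) holds, K gives O(¬don_mask).
The contrapositive of premise 7 (O(¬seal_envelope ⊃ don_mask)) is O(¬don_mask ⊃ seal_envelope), and O(¬don_mask) is already established, so O(seal_envelope).
From O(seal_envelope) and premise 8, O(seal_envelope ⊃ ¬hold_funds), we obtain O(¬hold_funds).
But premise 3, F(¬hold_funds), means O(hold_funds).
We now have both O(¬hold_funds) and O(hold_funds) — hold_funds is simultaneously obligatory and forbidden, violating the D-axiom.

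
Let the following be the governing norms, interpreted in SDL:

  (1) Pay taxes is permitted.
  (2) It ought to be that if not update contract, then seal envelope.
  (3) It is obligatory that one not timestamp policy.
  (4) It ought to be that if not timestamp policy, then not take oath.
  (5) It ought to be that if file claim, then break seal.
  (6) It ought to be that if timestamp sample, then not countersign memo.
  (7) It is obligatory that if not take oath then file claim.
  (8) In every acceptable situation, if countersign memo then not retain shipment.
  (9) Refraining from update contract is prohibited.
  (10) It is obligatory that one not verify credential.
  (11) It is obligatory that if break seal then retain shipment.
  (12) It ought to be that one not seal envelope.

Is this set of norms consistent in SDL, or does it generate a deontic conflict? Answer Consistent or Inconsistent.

Premise 2 is O(¬update_contract → seal_envelope), but O(¬update_contract) is not derivable from the premises, so it does not yield O(seal_envelope).
So O(seal_envelope) is not derivable, and the apparent clash with O(¬seal_envelope) does not arise.
A world satisfying every obligation exists (e.g. break_seal=true, countersign_memo=false, file_claim=true, pay_taxes=false, retain_shipment=true, seal_envelope=false, take_oath=false, timestamp_policy=false, timestamp_sample=false, update_contract=true, verify_credential=false); no atom is both obligatory and forbidden, so the set is consistent.

Consistent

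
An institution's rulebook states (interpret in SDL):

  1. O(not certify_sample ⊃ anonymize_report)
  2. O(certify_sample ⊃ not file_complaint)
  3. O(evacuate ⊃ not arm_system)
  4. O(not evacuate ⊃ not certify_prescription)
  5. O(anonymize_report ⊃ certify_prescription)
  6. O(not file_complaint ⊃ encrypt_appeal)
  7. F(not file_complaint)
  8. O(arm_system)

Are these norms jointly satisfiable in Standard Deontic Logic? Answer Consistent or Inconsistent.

Inconsistent

Premise 7, F(not file_complaint), is equivalent to O(file_complaint).
Premise 2, O(certify_sample ⊃ not file_complaint), contraposes to O(file_complaint ⊃ not certify_sample); with O(file_complaint) we get O(not certify_sample).
Applying K to premise 1 (O(not certify_sample ⊃ anonymize_report)) and O(not certify_sample) yields O(anonymize_report).
From O(anonymize_report) and premise 5, O(anonymize_report ⊃ certify_prescription), we obtain O(certify_prescription).
The contrapositive of premise 4 (O(not evacuate ⊃ not certify_prescription)) is O(certify_prescription ⊃ evacuate), and O(certify_prescription) is already established, so O(evacuate).
Premise 3 is O(evacuate ⊃ not arm_system); since O(evacuate), deontic closure gives O(not arm_system).
Yet premise 8 states O(arm_system).
We now have both O(not arm_system) and O(arm_system) — arm_system is simultaneously obligatory and forbidden, violating the D-axiom.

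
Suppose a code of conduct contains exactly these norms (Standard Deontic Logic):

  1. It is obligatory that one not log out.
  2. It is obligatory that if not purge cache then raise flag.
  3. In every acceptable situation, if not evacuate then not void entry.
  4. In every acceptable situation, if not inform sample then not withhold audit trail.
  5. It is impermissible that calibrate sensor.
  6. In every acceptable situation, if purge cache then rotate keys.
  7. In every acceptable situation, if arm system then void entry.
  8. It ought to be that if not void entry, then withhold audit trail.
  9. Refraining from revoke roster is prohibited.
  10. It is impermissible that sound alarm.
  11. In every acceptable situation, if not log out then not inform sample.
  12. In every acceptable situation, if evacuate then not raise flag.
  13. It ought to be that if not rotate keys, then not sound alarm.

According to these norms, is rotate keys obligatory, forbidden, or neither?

Premise 1 gives O(¬log_out).
From O(¬log_out) and premise 11, O(¬log_out → ¬inform_sample), we obtain O(¬inform_sample).
With premise 4, O(¬inform_sample → ¬withhold_audit_trail), the K-axiom yields O(¬withhold_audit_trail).
Premise 8, O(¬void_entry → withhold_audit_trail), contraposes to O(¬withhold_audit_trail → void_entry); with O(¬withhold_audit_trail) we get O(void_entry).
The contrapositive of premise 3 (O(¬evacuate → ¬void_entry)) is O(void_entry → evacuate), and O(void_entry) is already established, so O(evacuate).
From O(evacuate) and premise 12, O(evacuate → ¬raise_flag), we obtain O(¬raise_flag).
Premise 2, O(¬purge_cache → raise_flag), contraposes to O(¬raise_flag → purge_cache); with O(¬raise_flag) we get O(purge_cache).
From O(purge_cache) and premise 6, O(purge_cache → rotate_keys), we obtain O(rotate_keys).
Premises 5, 7, 9, 10, 13 do not contribute to this derivation.
Hence rotate_keys is obligatory.

Obligatory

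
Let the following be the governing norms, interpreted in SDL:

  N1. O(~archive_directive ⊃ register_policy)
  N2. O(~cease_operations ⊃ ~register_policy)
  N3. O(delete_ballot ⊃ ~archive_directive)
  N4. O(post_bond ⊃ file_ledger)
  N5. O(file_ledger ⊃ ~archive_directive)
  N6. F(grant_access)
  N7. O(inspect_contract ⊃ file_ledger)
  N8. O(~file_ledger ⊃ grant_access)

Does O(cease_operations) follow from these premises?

Premise 6 is F(grant_access), i.e. O(~grant_access).
The contrapositive of premise 8 (O(~file_ledger ⊃ grant_access)) is O(~grant_access ⊃ file_ledger), and O(~grant_access) is already established, so O(file_ledger).
Premise 5 is O(file_ledger ⊃ ~archive_directive); since O(file_ledger), deontic closure gives O(~archive_directive).
From O(~archive_directive) and premise 1, O(~archive_directive ⊃ register_policy), we obtain O(register_policy).
Premise 2 is O(~cease_operations ⊃ ~register_policy); contrapositively O(register_policy ⊃ cease_operations). Since O(register_policy) holds, K gives O(cease_operations).
Premises 3, 4, 7 do not contribute to this derivation.
So O(cease_operations) follows.

Yes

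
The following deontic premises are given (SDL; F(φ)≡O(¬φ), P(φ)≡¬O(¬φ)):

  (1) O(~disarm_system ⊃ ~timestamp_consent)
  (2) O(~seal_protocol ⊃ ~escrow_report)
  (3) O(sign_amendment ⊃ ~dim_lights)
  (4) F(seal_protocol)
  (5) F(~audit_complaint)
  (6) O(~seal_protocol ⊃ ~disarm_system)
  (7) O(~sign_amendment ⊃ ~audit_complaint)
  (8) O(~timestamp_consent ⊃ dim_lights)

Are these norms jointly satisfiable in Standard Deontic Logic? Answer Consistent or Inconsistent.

Premise 5, F(~audit_complaint), is equivalent to O(audit_complaint).
The contrapositive of premise 7 (O(~sign_amendment ⊃ ~audit_complaint)) is O(audit_complaint ⊃ sign_amendment), and O(audit_complaint) is already established, so O(sign_amendment).
Premise 3 is O(sign_amendment ⊃ ~dim_lights); since O(sign_amendment), deontic closure gives O(~dim_lights).
The contrapositive of premise 8 (O(~timestamp_consent ⊃ dim_lights)) is O(~dim_lights ⊃ timestamp_consent), and O(~dim_lights) is already established, so O(timestamp_consent).
The contrapositive of premise 1 (O(~disarm_system ⊃ ~timestamp_consent)) is O(timestamp_consent ⊃ disarm_system), and O(timestamp_consent) is already established, so O(disarm_system).
Premise 6, O(~seal_protocol ⊃ ~disarm_system), contraposes to O(disarm_system ⊃ seal_protocol); with O(disarm_system) we get O(seal_protocol).
Yet premise 4 is F(seal_protocol), i.e. O(~seal_protocol).
We now have both O(seal_protocol) and O(~seal_protocol) — seal_protocol is simultaneously obligatory and forbidden, violating the D-axiom.

Inconsistent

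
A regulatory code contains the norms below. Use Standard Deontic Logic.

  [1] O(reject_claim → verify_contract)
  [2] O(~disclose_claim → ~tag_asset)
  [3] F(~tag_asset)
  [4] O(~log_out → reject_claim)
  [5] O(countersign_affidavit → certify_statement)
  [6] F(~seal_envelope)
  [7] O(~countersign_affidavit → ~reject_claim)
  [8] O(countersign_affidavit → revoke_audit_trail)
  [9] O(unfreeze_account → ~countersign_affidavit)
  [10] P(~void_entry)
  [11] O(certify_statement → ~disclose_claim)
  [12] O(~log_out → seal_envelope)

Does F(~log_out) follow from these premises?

Yes

Premise 3, F(~tag_asset), is equivalent to O(tag_asset).
The contrapositive of premise 2 (O(~disclose_claim → ~tag_asset)) is O(tag_asset → disclose_claim), and O(tag_asset) is already established, so O(disclose_claim).
Premise 11 is O(certify_statement → ~disclose_claim); contrapositively O(disclose_claim → ~certify_statement). Since O(disclose_claim) holds, K gives O(~certify_statement).
The contrapositive of premise 5 (O(countersign_affidavit → certify_statement)) is O(~certify_statement → ~countersign_affidavit), and O(~certify_statement) is already established, so O(~countersign_affidavit).
Premise 7 is O(~countersign_affidavit → ~reject_claim); since O(~countersign_affidavit), deontic closure gives O(~reject_claim).
Premise 4 is O(~log_out → reject_claim); contrapositively O(~reject_claim → log_out). Since O(~reject_claim) holds, K gives O(log_out).
Premises 1, 6, 8, 9, 10, 12 do not contribute to this derivation.
So O(log_out) holds, i.e. F(~log_out). The claim follows.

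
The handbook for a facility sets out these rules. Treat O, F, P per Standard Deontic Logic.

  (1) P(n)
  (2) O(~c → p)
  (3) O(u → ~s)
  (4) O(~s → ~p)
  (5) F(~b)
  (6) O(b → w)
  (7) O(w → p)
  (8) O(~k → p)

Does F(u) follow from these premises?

Yes

Premise 5 is F(~b), i.e. O(b).
Applying K to premise 6 (O(b → w)) and O(b) yields O(w).
Premise 7 is O(w → p); since O(w), deontic closure gives O(p).
The contrapositive of premise 4 (O(~s → ~p)) is O(p → s), and O(p) is already established, so O(s).
Premise 3 is O(u → ~s); contrapositively O(s → ~u). Since O(s) holds, K gives O(~u).
Premises 1, 2, 8 do not contribute to this derivation.
So O(~u) holds, i.e. F(u). The claim follows.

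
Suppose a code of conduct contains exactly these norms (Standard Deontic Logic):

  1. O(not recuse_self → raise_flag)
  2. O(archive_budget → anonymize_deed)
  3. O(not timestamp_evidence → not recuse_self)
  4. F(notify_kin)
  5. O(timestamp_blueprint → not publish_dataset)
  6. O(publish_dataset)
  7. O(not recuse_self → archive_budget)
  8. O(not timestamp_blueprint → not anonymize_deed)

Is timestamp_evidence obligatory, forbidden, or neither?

Obligatory

Premise 6 states O(publish_dataset) outright.
The contrapositive of premise 5 (O(timestamp_blueprint → not publish_dataset)) is O(publish_dataset → not timestamp_blueprint), and O(publish_dataset) is already established, so O(not timestamp_blueprint).
With premise 8, O(not timestamp_blueprint → not anonymize_deed), the K-axiom yields O(not anonymize_deed).
The contrapositive of premise 2 (O(archive_budget → anonymize_deed)) is O(not anonymize_deed → not archive_budget), and O(not anonymize_deed) is already established, so O(not archive_budget).
Premise 7, O(not recuse_self → archive_budget), contraposes to O(not archive_budget → recuse_self); with O(not archive_budget) we get O(recuse_self).
Premise 3 is O(not timestamp_evidence → not recuse_self); contrapositively O(recuse_self → timestamp_evidence). Since O(recuse_self) holds, K gives O(timestamp_evidence).
Premises 1, 4 do not contribute to this derivation.
Hence timestamp_evidence is obligatory.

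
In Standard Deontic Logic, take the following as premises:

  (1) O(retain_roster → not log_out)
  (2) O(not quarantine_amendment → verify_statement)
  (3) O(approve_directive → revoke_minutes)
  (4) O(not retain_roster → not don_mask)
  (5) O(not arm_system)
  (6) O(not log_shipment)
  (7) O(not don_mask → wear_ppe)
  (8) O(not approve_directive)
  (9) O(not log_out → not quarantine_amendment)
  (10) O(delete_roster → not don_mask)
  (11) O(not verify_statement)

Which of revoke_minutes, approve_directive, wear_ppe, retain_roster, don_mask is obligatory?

From premise 11 we have O(not verify_statement).
The contrapositive of premise 2 (O(not quarantine_amendment → verify_statement)) is O(not verify_statement → quarantine_amendment), and O(not verify_statement) is already established, so O(quarantine_amendment).
Premise 9 is O(not log_out → not quarantine_amendment); contrapositively O(quarantine_amendment → log_out). Since O(quarantine_amendment) holds, K gives O(log_out).
The contrapositive of premise 1 (O(retain_roster → not log_out)) is O(log_out → not retain_roster), and O(log_out) is already established, so O(not retain_roster).
With premise 4, O(not retain_roster → not don_mask), the K-axiom yields O(not don_mask).
Premise 7 is O(not don_mask → wear_ppe); since O(not don_mask), deontic closure gives O(wear_ppe).
So O(wear_ppe) holds — wear_ppe is obligatory. None of the other listed options is made obligatory by any chain of premises.

wear_ppe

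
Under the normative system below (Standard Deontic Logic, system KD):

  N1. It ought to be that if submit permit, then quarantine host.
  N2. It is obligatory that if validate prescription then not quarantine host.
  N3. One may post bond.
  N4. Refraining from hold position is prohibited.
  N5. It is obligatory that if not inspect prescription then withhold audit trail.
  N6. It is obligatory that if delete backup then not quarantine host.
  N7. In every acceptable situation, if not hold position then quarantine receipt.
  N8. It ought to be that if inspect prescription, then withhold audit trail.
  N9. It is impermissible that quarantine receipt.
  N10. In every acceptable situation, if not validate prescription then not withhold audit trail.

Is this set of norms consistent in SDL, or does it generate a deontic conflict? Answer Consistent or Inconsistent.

Premise 7 is O(¬hold_position → quarantine_receipt), but O(¬hold_position) is not derivable from the premises, so it does not yield O(quarantine_receipt).
So O(quarantine_receipt) is not derivable, and the apparent clash with O(¬quarantine_receipt) does not arise.
A world satisfying every obligation exists (e.g. delete_backup=false, hold_position=true, inspect_prescription=false, post_bond=false, quarantine_host=false, quarantine_receipt=false, submit_permit=false, validate_prescription=true, withhold_audit_trail=true); no atom is both obligatory and forbidden, so the set is consistent.

Consistent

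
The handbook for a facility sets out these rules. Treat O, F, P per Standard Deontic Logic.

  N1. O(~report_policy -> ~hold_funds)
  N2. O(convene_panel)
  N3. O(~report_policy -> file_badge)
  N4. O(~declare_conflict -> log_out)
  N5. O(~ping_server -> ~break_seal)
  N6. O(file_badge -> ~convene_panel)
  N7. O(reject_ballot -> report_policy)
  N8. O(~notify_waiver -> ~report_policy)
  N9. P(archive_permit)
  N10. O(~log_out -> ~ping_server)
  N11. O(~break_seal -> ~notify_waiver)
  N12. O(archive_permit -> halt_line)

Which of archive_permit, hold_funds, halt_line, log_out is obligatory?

log_out

Premise 2 states O(convene_panel) outright.
The contrapositive of premise 6 (O(file_badge -> ~convene_panel)) is O(convene_panel -> ~file_badge), and O(convene_panel) is already established, so O(~file_badge).
The contrapositive of premise 3 (O(~report_policy -> file_badge)) is O(~file_badge -> report_policy), and O(~file_badge) is already established, so O(report_policy).
The contrapositive of premise 8 (O(~notify_waiver -> ~report_policy)) is O(report_policy -> notify_waiver), and O(report_policy) is already established, so O(notify_waiver).
Premise 11 is O(~break_seal -> ~notify_waiver); contrapositively O(notify_waiver -> break_seal). Since O(notify_waiver) holds, K gives O(break_seal).
The contrapositive of premise 5 (O(~ping_server -> ~break_seal)) is O(break_seal -> ping_server), and O(break_seal) is already established, so O(ping_server).
Premise 10 is O(~log_out -> ~ping_server); contrapositively O(ping_server -> log_out). Since O(ping_server) holds, K gives O(log_out).
So O(log_out) holds — log_out is obligatory. None of the other listed options is made obligatory by any chain of premises.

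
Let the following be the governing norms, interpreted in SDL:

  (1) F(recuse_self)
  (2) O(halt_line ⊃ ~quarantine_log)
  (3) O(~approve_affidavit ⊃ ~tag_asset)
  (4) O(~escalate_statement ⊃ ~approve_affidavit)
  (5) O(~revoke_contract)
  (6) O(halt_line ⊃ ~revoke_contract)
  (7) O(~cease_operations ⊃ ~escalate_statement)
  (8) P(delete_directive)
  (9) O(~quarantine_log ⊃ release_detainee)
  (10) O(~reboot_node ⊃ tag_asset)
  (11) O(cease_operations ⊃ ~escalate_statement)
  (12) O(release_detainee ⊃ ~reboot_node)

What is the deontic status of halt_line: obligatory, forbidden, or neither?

By case analysis on cease_operations: premise 11 gives O(cease_operations ⊃ ~escalate_statement) and premise 7 gives O(~cease_operations ⊃ ~escalate_statement), so O(~escalate_statement) either way.
From O(~escalate_statement) and premise 4, O(~escalate_statement ⊃ ~approve_affidavit), we obtain O(~approve_affidavit).
Applying K to premise 3 (O(~approve_affidavit ⊃ ~tag_asset)) and O(~approve_affidavit) yields O(~tag_asset).
The contrapositive of premise 10 (O(~reboot_node ⊃ tag_asset)) is O(~tag_asset ⊃ reboot_node), and O(~tag_asset) is already established, so O(reboot_node).
Premise 12, O(release_detainee ⊃ ~reboot_node), contraposes to O(reboot_node ⊃ ~release_detainee); with O(reboot_node) we get O(~release_detainee).
The contrapositive of premise 9 (O(~quarantine_log ⊃ release_detainee)) is O(~release_detainee ⊃ quarantine_log), and O(~release_detainee) is already established, so O(quarantine_log).
Premise 2 is O(halt_line ⊃ ~quarantine_log); contrapositively O(quarantine_log ⊃ ~halt_line). Since O(quarantine_log) holds, K gives O(~halt_line).
Premises 1, 5, 6, 8 do not contribute to this derivation.
Thus O(~halt_line), which is F(halt_line): halt_line is forbidden.

Forbidden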